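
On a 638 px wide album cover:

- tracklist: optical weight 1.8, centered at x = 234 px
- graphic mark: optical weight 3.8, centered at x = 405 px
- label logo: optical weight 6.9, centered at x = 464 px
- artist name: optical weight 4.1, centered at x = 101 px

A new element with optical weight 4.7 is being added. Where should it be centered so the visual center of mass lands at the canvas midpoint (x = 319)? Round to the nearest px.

After adding the new element, total weight = 1.8 + 3.8 + 6.9 + 4.1 + 4.7 = 21.3.
x: need Σw·x = 21.3·319 = 6794.7. Existing = 1.8·234 + 3.8·405 + 6.9·464 + 4.1·101 = 5575.9. Remainder 1218.8 / 4.7 ≈ 259.32.

x ≈ 259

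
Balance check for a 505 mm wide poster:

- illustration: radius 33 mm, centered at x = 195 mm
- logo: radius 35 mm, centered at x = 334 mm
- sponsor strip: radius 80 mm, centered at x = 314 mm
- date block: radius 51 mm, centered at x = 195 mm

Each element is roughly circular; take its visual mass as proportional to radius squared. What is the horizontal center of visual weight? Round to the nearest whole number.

x ≈ 277

r² weights: illustration 33² = 1089, logo 35² = 1225, sponsor strip 80² = 6400, date block 51² = 2601. Total = 11315.
x: (1089·195 + 1225·334 + 6400·314 + 2601·195) / 11315 = 3138300 / 11315 ≈ 277.36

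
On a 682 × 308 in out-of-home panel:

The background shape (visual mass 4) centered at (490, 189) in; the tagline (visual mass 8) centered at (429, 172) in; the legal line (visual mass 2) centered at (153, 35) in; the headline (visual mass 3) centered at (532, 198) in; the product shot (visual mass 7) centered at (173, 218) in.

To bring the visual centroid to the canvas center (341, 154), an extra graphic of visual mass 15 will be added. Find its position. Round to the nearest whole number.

(320, 112)

With the extra graphic, Σw becomes 4 + 8 + 2 + 3 + 7 + 15 = 39.
x: target moment 39×341 = 13299; current 4·490 + 8·429 + 2·153 + 3·532 + 7·173 = 8505; the extra graphic supplies 4794, so x = 4794/15 ≈ 319.60.
y: target moment 39×154 = 6006; current 4·189 + 8·172 + 2·35 + 3·198 + 7·218 = 4322; the extra graphic supplies 1684, so y = 1684/15 ≈ 112.27.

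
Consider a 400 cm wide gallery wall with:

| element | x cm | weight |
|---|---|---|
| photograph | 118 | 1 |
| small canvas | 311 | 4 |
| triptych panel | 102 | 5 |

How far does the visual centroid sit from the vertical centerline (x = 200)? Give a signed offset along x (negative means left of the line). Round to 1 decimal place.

Weights sum to 1 + 4 + 5 = 10.
x-moment: 1·118 + 4·311 + 5·102 = 1872; centroid 1872/10 ≈ 187.20.
Difference: 187.20 − 200 ≈ -12.80.

≈ -12.8 cm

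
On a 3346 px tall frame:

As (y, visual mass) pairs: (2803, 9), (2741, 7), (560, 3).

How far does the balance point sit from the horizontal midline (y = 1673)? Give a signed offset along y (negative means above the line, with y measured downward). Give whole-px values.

≈ 753 px

Total weight = 9 + 7 + 3 = 19.
Σw·y = 9·2803 + 7·2741 + 3·560 = 46094, so ȳ = 46094/19 ≈ 2426.00.
Difference: 2426.00 − 1673 ≈ 753.00.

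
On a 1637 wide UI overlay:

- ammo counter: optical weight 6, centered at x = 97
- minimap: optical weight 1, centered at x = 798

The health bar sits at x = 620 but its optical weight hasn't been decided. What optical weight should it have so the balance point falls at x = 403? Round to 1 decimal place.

Existing Σw = 7 (6 + 1); existing moment 6·97 + 1·798 = 1380.
Set Σw·x/Σw = 403: (1380 + 620w) = 403·(7 + w).
Rearranging, w·(620 − 403) = 403·7 − 1380 = 1441, so w ≈ 1441/217 = 6.64.

w ≈ 6.6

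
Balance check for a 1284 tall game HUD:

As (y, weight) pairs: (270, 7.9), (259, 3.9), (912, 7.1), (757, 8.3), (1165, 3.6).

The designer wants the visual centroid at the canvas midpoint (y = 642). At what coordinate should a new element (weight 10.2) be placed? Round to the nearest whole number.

After adding the new element, total weight = 7.9 + 3.9 + 7.1 + 8.3 + 3.6 + 10.2 = 41.0.
Along y: (20095.4 + 10.2·y) / 41.0 = 642 (existing moment 7.9·270 + 3.9·259 + 7.1·912 + 8.3·757 + 3.6·1165 = 20095.4) ⇒ y = (26322.0 − 20095.4) / 10.2 ≈ 610.45.

y ≈ 610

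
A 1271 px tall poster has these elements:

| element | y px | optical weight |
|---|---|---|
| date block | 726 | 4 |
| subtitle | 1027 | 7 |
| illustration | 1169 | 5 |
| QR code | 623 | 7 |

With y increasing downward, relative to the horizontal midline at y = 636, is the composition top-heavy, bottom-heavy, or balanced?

bottom-heavy

Σw = 4 + 7 + 5 + 7 = 23.
y: (4·726 + 7·1027 + 5·1169 + 7·623) / 23 = 20299 / 23 ≈ 882.57
882.6 vs midline 636 → bottom-heavy.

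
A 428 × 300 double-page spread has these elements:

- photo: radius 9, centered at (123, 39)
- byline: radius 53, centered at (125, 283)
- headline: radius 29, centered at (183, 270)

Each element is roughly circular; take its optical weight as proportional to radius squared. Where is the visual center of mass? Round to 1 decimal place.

r² weights: photo 9² = 81, byline 53² = 2809, headline 29² = 841. Total = 3731.
x: (81·123 + 2809·125 + 841·183) / 3731 = 514991 / 3731 ≈ 138.03
y: (81·39 + 2809·283 + 841·270) / 3731 = 1025176 / 3731 ≈ 274.77

(138.0, 274.8)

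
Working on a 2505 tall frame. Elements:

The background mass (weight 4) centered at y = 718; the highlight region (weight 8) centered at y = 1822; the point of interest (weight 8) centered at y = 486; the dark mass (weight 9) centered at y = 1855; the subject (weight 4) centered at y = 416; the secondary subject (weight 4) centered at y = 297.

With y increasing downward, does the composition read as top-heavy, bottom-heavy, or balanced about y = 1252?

top-heavy

Σw = 4 + 8 + 8 + 9 + 4 + 4 = 37.
Σw·y = 40883; ȳ = 40883/37 ≈ 1104.95.
1104.9 vs midline 1252 → top-heavy.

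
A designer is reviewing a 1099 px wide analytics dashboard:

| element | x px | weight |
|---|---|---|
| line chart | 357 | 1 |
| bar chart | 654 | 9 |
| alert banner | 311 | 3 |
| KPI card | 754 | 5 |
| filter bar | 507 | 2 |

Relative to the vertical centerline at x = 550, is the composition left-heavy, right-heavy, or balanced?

Total weight = 1 + 9 + 3 + 5 + 2 = 20.
x-moment: 1·357 + 9·654 + 3·311 + 5·754 + 2·507 = 11960; centroid 11960/20 ≈ 598.00.
598.0 lies right of the midline 550, so the layout is right-heavy.

right-heavy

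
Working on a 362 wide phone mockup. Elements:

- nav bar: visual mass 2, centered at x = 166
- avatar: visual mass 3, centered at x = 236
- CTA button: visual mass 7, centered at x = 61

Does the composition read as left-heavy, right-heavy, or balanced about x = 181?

left-heavy

Weights sum to 2 + 3 + 7 = 12.
x-moment: 2·166 + 3·236 + 7·61 = 1467; centroid 1467/12 ≈ 122.25.
Since 122.2 is left of 181, the composition reads left-heavy.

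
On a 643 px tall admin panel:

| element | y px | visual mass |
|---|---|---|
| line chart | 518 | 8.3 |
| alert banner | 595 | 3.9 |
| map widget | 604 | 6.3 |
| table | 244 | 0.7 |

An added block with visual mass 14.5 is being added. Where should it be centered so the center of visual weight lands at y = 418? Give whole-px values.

After adding the added block, total weight = 8.3 + 3.9 + 6.3 + 0.7 + 14.5 = 33.7.
y: target moment 33.7×418 = 14086.6; current 8.3·518 + 3.9·595 + 6.3·604 + 0.7·244 = 10595.9; the added block supplies 3490.7, so y = 3490.7/14.5 ≈ 240.74.

y ≈ 241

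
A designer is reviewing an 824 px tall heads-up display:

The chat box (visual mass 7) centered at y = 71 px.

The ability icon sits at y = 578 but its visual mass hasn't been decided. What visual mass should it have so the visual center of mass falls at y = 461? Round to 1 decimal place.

w ≈ 23.3

Known: weight 7 with moment 7·71 = 497.
Set Σw·y/Σw = 461: (497 + 578w) = 461·(7 + w).
So w = (461·7 − 497)/(578 − 461) = 2730/117 ≈ 23.33.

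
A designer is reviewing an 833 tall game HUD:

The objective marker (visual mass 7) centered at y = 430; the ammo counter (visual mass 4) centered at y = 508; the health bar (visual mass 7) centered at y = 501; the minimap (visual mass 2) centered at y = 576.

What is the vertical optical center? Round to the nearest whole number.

y ≈ 485

Σw = 7 + 4 + 7 + 2 = 20.
Σw·y = 7·430 + 4·508 + 7·501 + 2·576 = 9701, so ȳ = 9701/20 ≈ 485.05.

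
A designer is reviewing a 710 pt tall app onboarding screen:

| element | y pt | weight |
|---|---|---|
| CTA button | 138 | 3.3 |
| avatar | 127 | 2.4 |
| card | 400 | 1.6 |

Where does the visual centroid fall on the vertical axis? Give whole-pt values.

y ≈ 192

Σw = 3.3 + 2.4 + 1.6 = 7.3.
y-moment: 3.3·138 + 2.4·127 + 1.6·400 = 1400.2; centroid 1400.2/7.3 ≈ 191.81.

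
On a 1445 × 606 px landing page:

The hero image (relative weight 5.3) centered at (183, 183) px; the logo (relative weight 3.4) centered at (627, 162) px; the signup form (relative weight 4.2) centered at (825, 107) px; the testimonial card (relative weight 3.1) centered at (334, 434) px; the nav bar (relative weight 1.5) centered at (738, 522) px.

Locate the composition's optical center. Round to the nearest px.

Weights sum to 5.3 + 3.4 + 4.2 + 3.1 + 1.5 = 17.5.
Σw·x = 5.3·183 + 3.4·627 + 4.2·825 + 3.1·334 + 1.5·738 = 8709.1, so x̄ = 8709.1/17.5 ≈ 497.66.
Σw·y = 5.3·183 + 3.4·162 + 4.2·107 + 3.1·434 + 1.5·522 = 4098.5, so ȳ = 4098.5/17.5 ≈ 234.20.

(498, 234)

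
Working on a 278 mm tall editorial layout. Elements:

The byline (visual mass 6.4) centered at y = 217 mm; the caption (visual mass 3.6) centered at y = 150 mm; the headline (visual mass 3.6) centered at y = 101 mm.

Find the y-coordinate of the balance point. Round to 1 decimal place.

y ≈ 168.6

Total weight = 6.4 + 3.6 + 3.6 = 13.6.
Σw·y = 6.4·217 + 3.6·150 + 3.6·101 = 2292.4, so ȳ = 2292.4/13.6 ≈ 168.56.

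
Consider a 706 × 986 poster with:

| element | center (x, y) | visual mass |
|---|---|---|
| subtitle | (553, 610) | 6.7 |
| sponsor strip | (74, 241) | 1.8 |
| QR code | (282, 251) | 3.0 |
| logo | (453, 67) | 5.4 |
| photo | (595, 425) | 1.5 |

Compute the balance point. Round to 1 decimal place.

Σw = 6.7 + 1.8 + 3.0 + 5.4 + 1.5 = 18.4.
x-moment: 6.7·553 + 1.8·74 + 3.0·282 + 5.4·453 + 1.5·595 = 8023.0; centroid 8023.0/18.4 ≈ 436.03.
y-moment: 6.7·610 + 1.8·241 + 3.0·251 + 5.4·67 + 1.5·425 = 6273.1; centroid 6273.1/18.4 ≈ 340.93.

(436.0, 340.9)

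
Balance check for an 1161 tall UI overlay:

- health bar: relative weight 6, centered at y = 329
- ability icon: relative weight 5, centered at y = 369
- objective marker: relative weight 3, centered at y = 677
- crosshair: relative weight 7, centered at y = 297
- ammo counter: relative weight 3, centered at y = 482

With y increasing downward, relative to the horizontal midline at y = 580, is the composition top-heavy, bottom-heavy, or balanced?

Weights sum to 6 + 5 + 3 + 7 + 3 = 24.
y: (6·329 + 5·369 + 3·677 + 7·297 + 3·482) / 24 = 9375 / 24 ≈ 390.62
390.6 vs midline 580 → top-heavy.

top-heavy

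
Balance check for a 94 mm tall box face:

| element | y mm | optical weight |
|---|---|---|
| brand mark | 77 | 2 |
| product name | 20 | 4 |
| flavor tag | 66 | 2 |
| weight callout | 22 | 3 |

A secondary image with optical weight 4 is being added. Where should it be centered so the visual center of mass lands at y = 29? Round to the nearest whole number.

y ≈ 1

New total weight: (2 + 4 + 2 + 3) + 4 = 15.
Along y: (432 + 4·y) / 15 = 29 (existing moment 2·77 + 4·20 + 2·66 + 3·22 = 432) ⇒ y = (435 − 432) / 4 ≈ 0.75.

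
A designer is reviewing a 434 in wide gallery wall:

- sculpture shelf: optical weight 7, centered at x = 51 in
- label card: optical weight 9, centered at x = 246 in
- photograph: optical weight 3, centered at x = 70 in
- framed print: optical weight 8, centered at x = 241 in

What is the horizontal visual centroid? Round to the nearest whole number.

Σw = 7 + 9 + 3 + 8 = 27.
Σw·x = 7·51 + 9·246 + 3·70 + 8·241 = 4709, so x̄ = 4709/27 ≈ 174.41.

x ≈ 174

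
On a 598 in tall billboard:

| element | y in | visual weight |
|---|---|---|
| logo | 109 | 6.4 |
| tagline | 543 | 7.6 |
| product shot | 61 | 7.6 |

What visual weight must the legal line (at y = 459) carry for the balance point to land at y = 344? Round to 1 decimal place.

w ≈ 18.6

Known weights sum to 6.4 + 7.6 + 7.6 = 21.6; their moment is 6.4·109 + 7.6·543 + 7.6·61 = 5288.0.
For the centroid to hit 344: (5288.0 + w·459) / (21.6 + w) = 344.
Solving: w = (344·21.6 − 5288.0) / (459 − 344) = 2142.4 / 115 ≈ 18.63.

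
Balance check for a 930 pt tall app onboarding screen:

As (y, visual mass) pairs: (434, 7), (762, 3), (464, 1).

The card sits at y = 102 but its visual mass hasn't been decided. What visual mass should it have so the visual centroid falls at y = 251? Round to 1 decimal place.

Existing Σw = 11 (7 + 3 + 1); existing moment 7·434 + 3·762 + 1·464 = 5788.
Set Σw·y/Σw = 251: (5788 + 102w) = 251·(11 + w).
Rearranging, w·(102 − 251) = 251·11 − 5788 = -3027, so w ≈ -3027/-149 = 20.32.

w ≈ 20.3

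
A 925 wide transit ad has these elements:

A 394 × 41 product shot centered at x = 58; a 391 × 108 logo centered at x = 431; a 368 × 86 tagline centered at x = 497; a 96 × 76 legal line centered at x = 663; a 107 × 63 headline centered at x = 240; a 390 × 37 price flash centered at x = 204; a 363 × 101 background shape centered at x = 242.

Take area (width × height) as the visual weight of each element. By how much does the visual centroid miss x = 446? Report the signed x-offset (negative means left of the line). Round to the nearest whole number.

Taking area as weight: product shot 394·41 = 16154, logo 391·108 = 42228, tagline 368·86 = 31648, legal line 96·76 = 7296, headline 107·63 = 6741, price flash 390·37 = 14430, background shape 363·101 = 36663. Sum 155160.
Σw·x = 53137510; x̄ = 53137510/155160 ≈ 342.47.
Offset from x = 446: 342.47 − 446 ≈ -103.53.

≈ -104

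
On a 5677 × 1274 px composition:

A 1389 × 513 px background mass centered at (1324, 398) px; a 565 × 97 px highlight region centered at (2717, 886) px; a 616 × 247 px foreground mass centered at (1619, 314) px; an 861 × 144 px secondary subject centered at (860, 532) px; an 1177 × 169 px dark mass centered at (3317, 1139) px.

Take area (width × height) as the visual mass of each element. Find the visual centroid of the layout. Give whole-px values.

(1694, 541)

Taking area as weight: background mass 1389·513 = 712557, highlight region 565·97 = 54805, foreground mass 616·247 = 152152, secondary subject 861·144 = 123984, dark mass 1177·169 = 198913. Sum 1242411.
Σw·x = 712557·1324 + 54805·2717 + 152152·1619 + 123984·860 + 198913·3317 = 2105085402, so x̄ = 2105085402/1242411 ≈ 1694.36.
Σw·y = 712557·398 + 54805·886 + 152152·314 + 123984·532 + 198913·1139 = 672452039, so ȳ = 672452039/1242411 ≈ 541.25.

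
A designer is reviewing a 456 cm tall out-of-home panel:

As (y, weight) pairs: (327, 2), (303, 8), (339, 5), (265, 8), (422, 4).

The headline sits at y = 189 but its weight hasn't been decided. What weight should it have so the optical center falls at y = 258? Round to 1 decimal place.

w ≈ 23.4

Existing Σw = 27 (2 + 8 + 5 + 8 + 4); existing moment 2·327 + 8·303 + 5·339 + 8·265 + 4·422 = 8581.
Balance at y = 258 requires (8581 + w·189) / (27 + w) = 258.
Solving: w = (258·27 − 8581) / (189 − 258) = -1615 / -69 ≈ 23.41.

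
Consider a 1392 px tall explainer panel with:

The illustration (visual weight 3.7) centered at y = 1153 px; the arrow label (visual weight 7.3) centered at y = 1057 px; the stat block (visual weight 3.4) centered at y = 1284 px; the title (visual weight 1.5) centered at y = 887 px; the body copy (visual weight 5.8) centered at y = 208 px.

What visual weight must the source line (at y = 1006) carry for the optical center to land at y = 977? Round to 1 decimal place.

Fixed elements: Σw = 3.7 + 7.3 + 3.4 + 1.5 + 5.8 = 21.7, Σw·y = 3.7·1153 + 7.3·1057 + 3.4·1284 + 1.5·887 + 5.8·208 = 18884.7.
Set Σw·y/Σw = 977: (18884.7 + 1006w) = 977·(21.7 + w).
Solving: w = (977·21.7 − 18884.7) / (1006 − 977) = 2316.2 / 29 ≈ 79.87.

w ≈ 79.9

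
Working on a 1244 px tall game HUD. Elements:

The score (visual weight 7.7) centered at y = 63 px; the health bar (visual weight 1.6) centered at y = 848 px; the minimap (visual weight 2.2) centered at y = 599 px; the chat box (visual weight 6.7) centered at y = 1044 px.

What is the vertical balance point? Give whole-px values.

Total weight = 7.7 + 1.6 + 2.2 + 6.7 = 18.2.
Σw·y = 7.7·63 + 1.6·848 + 2.2·599 + 6.7·1044 = 10154.5, so ȳ = 10154.5/18.2 ≈ 557.94.

y ≈ 558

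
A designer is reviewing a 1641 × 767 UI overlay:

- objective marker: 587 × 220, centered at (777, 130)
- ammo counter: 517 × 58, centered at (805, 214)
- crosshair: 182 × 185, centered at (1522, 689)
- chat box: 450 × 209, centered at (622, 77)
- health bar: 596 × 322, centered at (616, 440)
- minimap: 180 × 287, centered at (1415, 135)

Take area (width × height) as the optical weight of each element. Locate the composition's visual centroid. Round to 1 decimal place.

(802.3, 273.5)

Areas → weights: objective marker 587·220 = 129140, ammo counter 517·58 = 29986, crosshair 182·185 = 33670, chat box 450·209 = 94050, health bar 596·322 = 191912, minimap 180·287 = 51660; Σw = 530418.
x: moment 425542042 / weight 530418 ≈ 802.28
Σw·y = 145061064; ȳ = 145061064/530418 ≈ 273.48.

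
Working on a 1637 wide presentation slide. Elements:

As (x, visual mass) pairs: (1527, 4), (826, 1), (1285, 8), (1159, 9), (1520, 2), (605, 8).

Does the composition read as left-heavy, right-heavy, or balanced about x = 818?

Total weight = 4 + 1 + 8 + 9 + 2 + 8 = 32.
Σw·x = 35525; x̄ = 35525/32 ≈ 1110.16.
1110.2 vs midline 818 → right-heavy.

right-heavy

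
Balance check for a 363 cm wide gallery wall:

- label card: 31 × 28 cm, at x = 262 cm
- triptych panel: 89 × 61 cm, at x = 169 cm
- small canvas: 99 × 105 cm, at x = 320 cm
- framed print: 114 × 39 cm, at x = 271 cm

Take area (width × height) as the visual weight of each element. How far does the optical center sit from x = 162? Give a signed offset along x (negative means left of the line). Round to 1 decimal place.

≈ 106.5 cm

Areas → weights: label card 31·28 = 868, triptych panel 89·61 = 5429, small canvas 99·105 = 10395, framed print 114·39 = 4446; Σw = 21138.
x: (868·262 + 5429·169 + 10395·320 + 4446·271) / 21138 = 5676183 / 21138 ≈ 268.53
Against x = 162, that's 268.53 − 162 = 106.53.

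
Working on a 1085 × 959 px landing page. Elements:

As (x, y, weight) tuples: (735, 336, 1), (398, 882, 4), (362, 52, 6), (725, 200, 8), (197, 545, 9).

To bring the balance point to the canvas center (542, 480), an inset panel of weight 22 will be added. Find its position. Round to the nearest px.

New total weight: (1 + 4 + 6 + 8 + 9) + 22 = 50.
x: need Σw·x = 50·542 = 27100. Existing = 1·735 + 4·398 + 6·362 + 8·725 + 9·197 = 12072. Remainder 15028 / 22 ≈ 683.09.
y: need Σw·y = 50·480 = 24000. Existing = 1·336 + 4·882 + 6·52 + 8·200 + 9·545 = 10681. Remainder 13319 / 22 ≈ 605.41.

(683, 605)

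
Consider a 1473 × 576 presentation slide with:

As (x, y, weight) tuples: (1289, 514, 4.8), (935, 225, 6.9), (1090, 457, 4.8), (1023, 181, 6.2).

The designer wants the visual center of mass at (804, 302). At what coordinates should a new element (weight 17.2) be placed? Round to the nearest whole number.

After adding the new element, total weight = 4.8 + 6.9 + 4.8 + 6.2 + 17.2 = 39.9.
x: target moment 39.9×804 = 32079.6; current 4.8·1289 + 6.9·935 + 4.8·1090 + 6.2·1023 = 24213.3; the new element supplies 7866.3, so x = 7866.3/17.2 ≈ 457.34.
y: target moment 39.9×302 = 12049.8; current 4.8·514 + 6.9·225 + 4.8·457 + 6.2·181 = 7335.5; the new element supplies 4714.3, so y = 4714.3/17.2 ≈ 274.09.

(457, 274)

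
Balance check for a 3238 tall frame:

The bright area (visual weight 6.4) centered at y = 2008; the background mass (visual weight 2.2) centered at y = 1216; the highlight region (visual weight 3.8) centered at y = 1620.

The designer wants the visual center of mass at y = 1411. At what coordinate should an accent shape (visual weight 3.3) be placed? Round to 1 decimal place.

y ≈ 142.5

After adding the accent shape, total weight = 6.4 + 2.2 + 3.8 + 3.3 = 15.7.
Along y: (21682.4 + 3.3·y) / 15.7 = 1411 (existing moment 6.4·2008 + 2.2·1216 + 3.8·1620 = 21682.4) ⇒ y = (22152.7 − 21682.4) / 3.3 ≈ 142.52.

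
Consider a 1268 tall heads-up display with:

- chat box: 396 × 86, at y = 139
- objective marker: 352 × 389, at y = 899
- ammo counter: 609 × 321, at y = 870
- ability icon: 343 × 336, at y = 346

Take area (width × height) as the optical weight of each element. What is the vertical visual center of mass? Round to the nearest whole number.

Areas: chat box 396·86 = 34056, objective marker 352·389 = 136928, ammo counter 609·321 = 195489, ability icon 343·336 = 115248. Total weight = 481721.
Σw·y = 34056·139 + 136928·899 + 195489·870 + 115248·346 = 337783294, so ȳ = 337783294/481721 ≈ 701.20.

y ≈ 701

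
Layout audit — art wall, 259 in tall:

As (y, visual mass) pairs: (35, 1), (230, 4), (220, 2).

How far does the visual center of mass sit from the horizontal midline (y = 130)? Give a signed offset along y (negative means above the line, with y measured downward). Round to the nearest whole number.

Σw = 1 + 4 + 2 = 7.
y-moment: 1·35 + 4·230 + 2·220 = 1395; centroid 1395/7 ≈ 199.29.
Difference: 199.29 − 130 ≈ 69.29.

≈ 69 in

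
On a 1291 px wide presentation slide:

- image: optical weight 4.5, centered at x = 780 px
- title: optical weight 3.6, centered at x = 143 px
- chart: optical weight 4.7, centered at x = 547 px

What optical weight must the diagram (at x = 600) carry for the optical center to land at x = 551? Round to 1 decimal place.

w ≈ 9.3

Known weights sum to 4.5 + 3.6 + 4.7 = 12.8; their moment is 4.5·780 + 3.6·143 + 4.7·547 = 6595.7.
Balance at x = 551 requires (6595.7 + w·600) / (12.8 + w) = 551.
Solving: w = (551·12.8 − 6595.7) / (600 − 551) = 457.1 / 49 ≈ 9.33.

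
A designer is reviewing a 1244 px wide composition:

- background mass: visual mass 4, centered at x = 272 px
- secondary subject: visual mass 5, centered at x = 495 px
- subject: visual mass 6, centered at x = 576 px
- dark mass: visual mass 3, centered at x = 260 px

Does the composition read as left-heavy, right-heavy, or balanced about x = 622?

Weights sum to 4 + 5 + 6 + 3 = 18.
x: (4·272 + 5·495 + 6·576 + 3·260) / 18 = 7799 / 18 ≈ 433.28
433.3 lies left of the midline 622, so the layout is left-heavy.

left-heavy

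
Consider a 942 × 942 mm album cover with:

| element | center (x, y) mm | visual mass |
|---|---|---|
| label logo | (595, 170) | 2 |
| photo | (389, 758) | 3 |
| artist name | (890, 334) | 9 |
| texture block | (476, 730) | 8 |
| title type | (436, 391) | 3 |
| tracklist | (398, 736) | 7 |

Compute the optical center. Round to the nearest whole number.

(571, 556)

Weights sum to 2 + 3 + 9 + 8 + 3 + 7 = 32.
Σw·x = 18269; x̄ = 18269/32 ≈ 570.91.
Σw·y = 17785; ȳ = 17785/32 ≈ 555.78.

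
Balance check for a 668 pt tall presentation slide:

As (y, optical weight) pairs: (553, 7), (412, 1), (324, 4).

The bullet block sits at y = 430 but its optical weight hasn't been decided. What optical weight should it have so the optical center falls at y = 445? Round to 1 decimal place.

Existing Σw = 12 (7 + 1 + 4); existing moment 7·553 + 1·412 + 4·324 = 5579.
Set Σw·y/Σw = 445: (5579 + 430w) = 445·(12 + w).
Solving: w = (445·12 − 5579) / (430 − 445) = -239 / -15 ≈ 15.93.

w ≈ 15.9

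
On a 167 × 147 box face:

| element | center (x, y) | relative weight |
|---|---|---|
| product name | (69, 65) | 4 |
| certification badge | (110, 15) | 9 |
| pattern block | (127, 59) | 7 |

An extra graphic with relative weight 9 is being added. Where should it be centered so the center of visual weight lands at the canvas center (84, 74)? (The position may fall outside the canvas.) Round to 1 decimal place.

(31.2, 148.7)

With the extra graphic, Σw becomes 4 + 9 + 7 + 9 = 29.
x: target moment 29×84 = 2436; current 4·69 + 9·110 + 7·127 = 2155; the extra graphic supplies 281, so x = 281/9 ≈ 31.22.
y: target moment 29×74 = 2146; current 4·65 + 9·15 + 7·59 = 808; the extra graphic supplies 1338, so y = 1338/9 ≈ 148.67.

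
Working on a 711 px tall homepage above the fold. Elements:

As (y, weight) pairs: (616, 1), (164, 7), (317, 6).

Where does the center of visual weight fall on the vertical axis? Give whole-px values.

y ≈ 262

Weights sum to 1 + 7 + 6 = 14.
y: (1·616 + 7·164 + 6·317) / 14 = 3666 / 14 ≈ 261.86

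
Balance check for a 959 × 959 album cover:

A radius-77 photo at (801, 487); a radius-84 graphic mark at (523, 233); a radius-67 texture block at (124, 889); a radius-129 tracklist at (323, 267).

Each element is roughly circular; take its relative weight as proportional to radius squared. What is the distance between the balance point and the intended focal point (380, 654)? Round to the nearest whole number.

≈ 277

r² weights: photo 77² = 5929, graphic mark 84² = 7056, texture block 67² = 4489, tracklist 129² = 16641. Total = 34115.
x-moment: 5929·801 + 7056·523 + 4489·124 + 16641·323 = 14371096; centroid 14371096/34115 ≈ 421.25.
y-moment: 5929·487 + 7056·233 + 4489·889 + 16641·267 = 12965339; centroid 12965339/34115 ≈ 380.05.
Offset from (380, 654): Δx ≈ 41.25, Δy ≈ -273.95; distance = √(Δx² + Δy²) ≈ 277.04.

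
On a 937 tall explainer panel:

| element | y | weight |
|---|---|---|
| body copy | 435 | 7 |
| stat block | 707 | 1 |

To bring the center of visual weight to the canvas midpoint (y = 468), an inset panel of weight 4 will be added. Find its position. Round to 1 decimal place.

y ≈ 466.0

With the inset panel, Σw becomes 7 + 1 + 4 = 12.
Along y: (3752 + 4·y) / 12 = 468 (existing moment 7·435 + 1·707 = 3752) ⇒ y = (5616 − 3752) / 4 ≈ 466.00.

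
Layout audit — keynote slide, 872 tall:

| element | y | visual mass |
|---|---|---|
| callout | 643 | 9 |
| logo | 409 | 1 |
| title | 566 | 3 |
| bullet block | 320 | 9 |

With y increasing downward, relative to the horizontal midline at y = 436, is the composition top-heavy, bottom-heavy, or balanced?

Σw = 9 + 1 + 3 + 9 = 22.
Σw·y = 9·643 + 1·409 + 3·566 + 9·320 = 10774, so ȳ = 10774/22 ≈ 489.73.
489.7 lies below (larger y than) the midline 436, so the layout is bottom-heavy.

bottom-heavy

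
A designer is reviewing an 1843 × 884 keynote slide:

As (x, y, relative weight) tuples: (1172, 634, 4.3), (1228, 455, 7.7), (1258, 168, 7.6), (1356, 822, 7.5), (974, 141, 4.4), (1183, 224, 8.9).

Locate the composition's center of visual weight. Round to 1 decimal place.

(1213.9, 403.1)

Total weight = 4.3 + 7.7 + 7.6 + 7.5 + 4.4 + 8.9 = 40.4.
Σw·x = 49040.3; x̄ = 49040.3/40.4 ≈ 1213.87.
Σw·y = 16285.5; ȳ = 16285.5/40.4 ≈ 403.11.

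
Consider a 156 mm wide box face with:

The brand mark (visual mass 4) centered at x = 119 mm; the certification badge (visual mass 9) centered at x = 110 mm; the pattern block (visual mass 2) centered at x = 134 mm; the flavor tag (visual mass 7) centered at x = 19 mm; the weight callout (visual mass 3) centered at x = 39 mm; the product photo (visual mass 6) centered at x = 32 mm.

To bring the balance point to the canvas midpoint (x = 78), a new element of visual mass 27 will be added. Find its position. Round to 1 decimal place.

After adding the new element, total weight = 4 + 9 + 2 + 7 + 3 + 6 + 27 = 58.
Along x: (2176 + 27·x) / 58 = 78 (existing moment 4·119 + 9·110 + 2·134 + 7·19 + 3·39 + 6·32 = 2176) ⇒ x = (4524 − 2176) / 27 ≈ 86.96.

x ≈ 87.0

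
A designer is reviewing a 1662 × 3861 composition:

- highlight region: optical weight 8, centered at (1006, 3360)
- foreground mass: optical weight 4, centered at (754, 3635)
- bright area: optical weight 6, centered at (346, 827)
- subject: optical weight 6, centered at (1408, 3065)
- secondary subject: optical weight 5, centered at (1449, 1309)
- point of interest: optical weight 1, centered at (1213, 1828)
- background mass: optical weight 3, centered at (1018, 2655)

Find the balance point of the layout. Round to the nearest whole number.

(1003, 2458)

Σw = 8 + 4 + 6 + 6 + 5 + 1 + 3 = 33.
x: (8·1006 + 4·754 + 6·346 + 6·1408 + 5·1449 + 1·1213 + 3·1018) / 33 = 33100 / 33 ≈ 1003.03
y: (8·3360 + 4·3635 + 6·827 + 6·3065 + 5·1309 + 1·1828 + 3·2655) / 33 = 81110 / 33 ≈ 2457.88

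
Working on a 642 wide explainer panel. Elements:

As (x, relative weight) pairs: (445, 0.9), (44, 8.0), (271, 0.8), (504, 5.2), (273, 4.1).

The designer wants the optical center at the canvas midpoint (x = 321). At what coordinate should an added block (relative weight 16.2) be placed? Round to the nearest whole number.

x ≈ 407

New total weight: (0.9 + 8.0 + 0.8 + 5.2 + 4.1) + 16.2 = 35.2.
x: need Σw·x = 35.2·321 = 11299.2. Existing = 0.9·445 + 8.0·44 + 0.8·271 + 5.2·504 + 4.1·273 = 4709.4. Remainder 6589.8 / 16.2 ≈ 406.78.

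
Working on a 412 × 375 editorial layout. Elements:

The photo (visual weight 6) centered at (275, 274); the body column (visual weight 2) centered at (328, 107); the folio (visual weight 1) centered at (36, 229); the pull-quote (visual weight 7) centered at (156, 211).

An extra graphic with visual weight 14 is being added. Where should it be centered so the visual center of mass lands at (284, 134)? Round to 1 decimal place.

(363.3, 32.6)

After adding the extra graphic, total weight = 6 + 2 + 1 + 7 + 14 = 30.
x: target moment 30×284 = 8520; current 6·275 + 2·328 + 1·36 + 7·156 = 3434; the extra graphic supplies 5086, so x = 5086/14 ≈ 363.29.
y: target moment 30×134 = 4020; current 6·274 + 2·107 + 1·229 + 7·211 = 3564; the extra graphic supplies 456, so y = 456/14 ≈ 32.57.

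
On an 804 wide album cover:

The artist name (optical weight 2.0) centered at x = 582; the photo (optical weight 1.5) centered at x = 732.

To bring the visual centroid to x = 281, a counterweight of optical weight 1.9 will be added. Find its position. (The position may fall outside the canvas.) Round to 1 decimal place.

x ≈ -391.9

New total weight: (2.0 + 1.5) + 1.9 = 5.4.
x: need Σw·x = 5.4·281 = 1517.4. Existing = 2.0·582 + 1.5·732 = 2262.0. Remainder -744.6 / 1.9 ≈ -391.89.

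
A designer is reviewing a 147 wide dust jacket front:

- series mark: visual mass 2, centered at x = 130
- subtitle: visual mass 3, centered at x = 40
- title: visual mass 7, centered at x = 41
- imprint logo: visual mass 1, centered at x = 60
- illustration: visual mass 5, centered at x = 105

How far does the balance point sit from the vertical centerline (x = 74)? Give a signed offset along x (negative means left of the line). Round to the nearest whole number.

Total weight = 2 + 3 + 7 + 1 + 5 = 18.
x-moment: 2·130 + 3·40 + 7·41 + 1·60 + 5·105 = 1252; centroid 1252/18 ≈ 69.56.
Offset from x = 74: 69.56 − 74 ≈ -4.44.

≈ -4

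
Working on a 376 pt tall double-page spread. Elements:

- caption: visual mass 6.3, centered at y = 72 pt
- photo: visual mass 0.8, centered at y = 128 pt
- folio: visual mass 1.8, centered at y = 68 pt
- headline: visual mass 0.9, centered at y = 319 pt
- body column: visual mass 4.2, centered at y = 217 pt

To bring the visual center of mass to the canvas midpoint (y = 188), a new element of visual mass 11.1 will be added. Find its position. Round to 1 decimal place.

After adding the new element, total weight = 6.3 + 0.8 + 1.8 + 0.9 + 4.2 + 11.1 = 25.1.
y: need Σw·y = 25.1·188 = 4718.8. Existing = 6.3·72 + 0.8·128 + 1.8·68 + 0.9·319 + 4.2·217 = 1876.9. Remainder 2841.9 / 11.1 ≈ 256.03.

y ≈ 256.0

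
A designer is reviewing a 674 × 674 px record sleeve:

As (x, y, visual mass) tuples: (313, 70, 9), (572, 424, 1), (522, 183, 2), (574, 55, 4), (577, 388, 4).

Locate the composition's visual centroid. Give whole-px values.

(452, 160)

Σw = 9 + 1 + 2 + 4 + 4 = 20.
Σw·x = 9·313 + 1·572 + 2·522 + 4·574 + 4·577 = 9037, so x̄ = 9037/20 ≈ 451.85.
Σw·y = 9·70 + 1·424 + 2·183 + 4·55 + 4·388 = 3192, so ȳ = 3192/20 ≈ 159.60.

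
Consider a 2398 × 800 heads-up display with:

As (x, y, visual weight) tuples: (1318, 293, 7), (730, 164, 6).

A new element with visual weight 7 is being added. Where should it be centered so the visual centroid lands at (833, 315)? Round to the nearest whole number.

(436, 466)

With the new element, Σw becomes 7 + 6 + 7 = 20.
x: need Σw·x = 20·833 = 16660. Existing = 7·1318 + 6·730 = 13606. Remainder 3054 / 7 ≈ 436.29.
y: need Σw·y = 20·315 = 6300. Existing = 7·293 + 6·164 = 3035. Remainder 3265 / 7 ≈ 466.43.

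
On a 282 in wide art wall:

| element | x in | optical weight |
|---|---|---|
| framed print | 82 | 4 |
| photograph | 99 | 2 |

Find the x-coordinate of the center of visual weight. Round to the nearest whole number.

x ≈ 88

Weights sum to 4 + 2 = 6.
Σw·x = 4·82 + 2·99 = 526, so x̄ = 526/6 ≈ 87.67.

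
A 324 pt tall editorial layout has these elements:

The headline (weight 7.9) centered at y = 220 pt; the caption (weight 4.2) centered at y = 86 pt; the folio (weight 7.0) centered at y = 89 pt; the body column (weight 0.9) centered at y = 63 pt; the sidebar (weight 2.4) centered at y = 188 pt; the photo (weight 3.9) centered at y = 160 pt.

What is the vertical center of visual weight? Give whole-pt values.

y ≈ 147

Σw = 7.9 + 4.2 + 7.0 + 0.9 + 2.4 + 3.9 = 26.3.
Σw·y = 3854.1; ȳ = 3854.1/26.3 ≈ 146.54.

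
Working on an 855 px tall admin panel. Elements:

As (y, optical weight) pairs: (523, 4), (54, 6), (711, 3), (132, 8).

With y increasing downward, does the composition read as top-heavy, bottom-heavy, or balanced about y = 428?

top-heavy

Total weight = 4 + 6 + 3 + 8 = 21.
y-moment: 4·523 + 6·54 + 3·711 + 8·132 = 5605; centroid 5605/21 ≈ 266.90.
266.9 vs midline 428 → top-heavy.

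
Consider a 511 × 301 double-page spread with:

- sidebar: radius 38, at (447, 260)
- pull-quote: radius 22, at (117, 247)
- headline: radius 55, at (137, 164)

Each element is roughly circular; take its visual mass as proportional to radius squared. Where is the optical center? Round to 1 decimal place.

Weights ∝ r²: sidebar 38² = 1444, pull-quote 22² = 484, headline 55² = 3025; Σw = 4953.
Σw·x = 1444·447 + 484·117 + 3025·137 = 1116521, so x̄ = 1116521/4953 ≈ 225.42.
Σw·y = 1444·260 + 484·247 + 3025·164 = 991088, so ȳ = 991088/4953 ≈ 200.10.

(225.4, 200.1)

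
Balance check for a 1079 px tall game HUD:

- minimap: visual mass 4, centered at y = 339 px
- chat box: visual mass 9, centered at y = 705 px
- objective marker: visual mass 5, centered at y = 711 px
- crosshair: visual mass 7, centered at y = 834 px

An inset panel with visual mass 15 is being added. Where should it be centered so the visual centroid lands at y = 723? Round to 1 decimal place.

y ≈ 788.4

New total weight: (4 + 9 + 5 + 7) + 15 = 40.
y: target moment 40×723 = 28920; current 4·339 + 9·705 + 5·711 + 7·834 = 17094; the inset panel supplies 11826, so y = 11826/15 ≈ 788.40.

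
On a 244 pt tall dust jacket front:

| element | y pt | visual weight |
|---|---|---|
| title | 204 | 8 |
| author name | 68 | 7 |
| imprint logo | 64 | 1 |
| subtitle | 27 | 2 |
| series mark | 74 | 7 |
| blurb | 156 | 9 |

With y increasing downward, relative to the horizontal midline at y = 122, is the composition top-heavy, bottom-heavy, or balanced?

balanced

Total weight = 8 + 7 + 1 + 2 + 7 + 9 = 34.
Σw·y = 4148; ȳ = 4148/34 ≈ 122.00.
122.00 = 122 exactly: balanced.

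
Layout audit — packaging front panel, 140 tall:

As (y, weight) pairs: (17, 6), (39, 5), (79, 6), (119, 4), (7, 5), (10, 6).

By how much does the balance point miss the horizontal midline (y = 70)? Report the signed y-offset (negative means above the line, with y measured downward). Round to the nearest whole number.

Total weight = 6 + 5 + 6 + 4 + 5 + 6 = 32.
y: moment 1342 / weight 32 ≈ 41.94
Offset from y = 70: 41.94 − 70 ≈ -28.06.

≈ -28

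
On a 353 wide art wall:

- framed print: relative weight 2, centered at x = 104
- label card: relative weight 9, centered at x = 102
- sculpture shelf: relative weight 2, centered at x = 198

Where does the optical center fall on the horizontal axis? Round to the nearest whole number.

Total weight = 2 + 9 + 2 = 13.
x-moment: 2·104 + 9·102 + 2·198 = 1522; centroid 1522/13 ≈ 117.08.

x ≈ 117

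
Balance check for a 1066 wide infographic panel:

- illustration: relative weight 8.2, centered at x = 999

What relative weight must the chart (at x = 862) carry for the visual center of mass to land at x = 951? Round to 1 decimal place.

w ≈ 4.4

Known: weight 8.2 with moment 8.2·999 = 8191.8.
Balance at x = 951 requires (8191.8 + w·862) / (8.2 + w) = 951.
So w = (951·8.2 − 8191.8)/(862 − 951) = -393.6/-89 ≈ 4.42.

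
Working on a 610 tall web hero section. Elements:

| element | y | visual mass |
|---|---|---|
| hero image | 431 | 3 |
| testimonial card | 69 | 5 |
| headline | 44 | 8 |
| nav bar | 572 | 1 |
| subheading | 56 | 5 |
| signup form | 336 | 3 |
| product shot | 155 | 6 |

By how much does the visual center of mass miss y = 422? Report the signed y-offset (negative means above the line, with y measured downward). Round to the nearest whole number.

Σw = 3 + 5 + 8 + 1 + 5 + 3 + 6 = 31.
y: moment 4780 / weight 31 ≈ 154.19
Offset from y = 422: 154.19 − 422 ≈ -267.81.

≈ -268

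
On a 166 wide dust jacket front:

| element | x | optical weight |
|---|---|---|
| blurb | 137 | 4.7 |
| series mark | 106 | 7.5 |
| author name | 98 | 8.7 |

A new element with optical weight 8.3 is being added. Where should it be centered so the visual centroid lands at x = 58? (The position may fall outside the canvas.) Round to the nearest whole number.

x ≈ -72

With the new element, Σw becomes 4.7 + 7.5 + 8.7 + 8.3 = 29.2.
x: target moment 29.2×58 = 1693.6; current 4.7·137 + 7.5·106 + 8.7·98 = 2291.5; the new element supplies -597.9, so x = -597.9/8.3 ≈ -72.04.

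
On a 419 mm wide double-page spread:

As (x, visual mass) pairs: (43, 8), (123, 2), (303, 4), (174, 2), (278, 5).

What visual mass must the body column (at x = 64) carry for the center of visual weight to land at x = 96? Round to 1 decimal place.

Fixed elements: Σw = 8 + 2 + 4 + 2 + 5 = 21, Σw·x = 8·43 + 2·123 + 4·303 + 2·174 + 5·278 = 3540.
Set Σw·x/Σw = 96: (3540 + 64w) = 96·(21 + w).
Rearranging, w·(64 − 96) = 96·21 − 3540 = -1524, so w ≈ -1524/-32 = 47.63.

w ≈ 47.6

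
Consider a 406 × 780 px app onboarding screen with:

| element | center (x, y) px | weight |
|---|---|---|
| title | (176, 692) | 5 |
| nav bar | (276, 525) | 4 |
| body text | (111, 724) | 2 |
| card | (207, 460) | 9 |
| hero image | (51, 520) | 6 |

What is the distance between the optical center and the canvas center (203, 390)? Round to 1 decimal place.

Total weight = 5 + 4 + 2 + 9 + 6 = 26.
Σw·x = 5·176 + 4·276 + 2·111 + 9·207 + 6·51 = 4375, so x̄ = 4375/26 ≈ 168.27.
Σw·y = 5·692 + 4·525 + 2·724 + 9·460 + 6·520 = 14268, so ȳ = 14268/26 ≈ 548.77.
From (203, 390): dx = -34.73, dy = 158.77, so the distance is √(dx²+dy²) ≈ 162.52.

≈ 162.5 px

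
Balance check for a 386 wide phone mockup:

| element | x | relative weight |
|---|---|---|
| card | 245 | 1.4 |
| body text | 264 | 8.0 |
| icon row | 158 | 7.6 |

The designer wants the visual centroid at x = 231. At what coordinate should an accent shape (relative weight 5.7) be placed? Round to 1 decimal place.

After adding the accent shape, total weight = 1.4 + 8.0 + 7.6 + 5.7 = 22.7.
Along x: (3655.8 + 5.7·x) / 22.7 = 231 (existing moment 1.4·245 + 8.0·264 + 7.6·158 = 3655.8) ⇒ x = (5243.7 − 3655.8) / 5.7 ≈ 278.58.

x ≈ 278.6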